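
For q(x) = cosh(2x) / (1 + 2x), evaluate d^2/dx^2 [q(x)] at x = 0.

Expand each factor separately, then convolve coefficients.
From the series, [x^2] q = 6; multiply by 2! = 2 to get 12.

12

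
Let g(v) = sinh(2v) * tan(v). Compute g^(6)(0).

704

Take the Cauchy product of the two expansions.
From the series, [v^6] g = 44/45; multiply by 6! = 720 to get 704.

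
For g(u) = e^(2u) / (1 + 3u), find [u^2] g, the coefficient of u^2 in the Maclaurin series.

5

Write out both Maclaurin series and multiply, keeping only the needed powers.
g(0) = 1
g′(0) = -1
g′′(0) = 10
So c_2 = g′′(0)/2! = 5.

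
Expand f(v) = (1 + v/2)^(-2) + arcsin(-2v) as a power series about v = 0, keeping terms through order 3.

-11*v^3/6 + 3*v^2/4 - 3*v + 1

Add the two expansions coefficient-wise.
f(0) = 1
f′(0) = -3
f′′(0) = 3/2
f′′′(0) = -11
Dividing each by k! gives the coefficients c_0, ..., c_3.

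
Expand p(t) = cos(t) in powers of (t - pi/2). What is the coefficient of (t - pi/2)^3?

Differentiate repeatedly and evaluate at the center.
p(pi/2) = 0
p′(pi/2) = -1
p′′(pi/2) = 0
p′′′(pi/2) = 1
So c_3 = p′′′(pi/2)/3! = 1/6.

1/6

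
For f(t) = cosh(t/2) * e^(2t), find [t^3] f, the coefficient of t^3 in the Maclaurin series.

19/12

Take the Cauchy product of the two expansions.
So c_3 = f′′′(0)/3! = 19/12.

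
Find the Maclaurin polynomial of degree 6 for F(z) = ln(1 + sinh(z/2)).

-z^6/180 + 3*z^5/256 - 5*z^4/192 + z^3/16 - z^2/8 + z/2

Compose series: expand the inner function first, then feed it into the outer expansion.
F(0) = 0
F′(0) = 1/2
F′′(0) = -1/4
F′′′(0) = 3/8
F^(4)(0) = -5/8
F^(5)(0) = 45/32
F^(6)(0) = -4
The Taylor polynomial is Σ F^(k)(0)/k! · z^k.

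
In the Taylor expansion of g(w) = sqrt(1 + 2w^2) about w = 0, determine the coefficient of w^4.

-1/2

g(0) = 1
g′(0) = 0
g′′(0) = 2
g′′′(0) = 0
g^(4)(0) = -12
Dividing each by k! gives the coefficients c_0, ..., c_4.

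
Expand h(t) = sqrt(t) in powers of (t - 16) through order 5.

7*(t - 16)^5/67108864 - 5*(t - 16)^4/2097152 + (t - 16)^3/16384 - (t - 16)^2/512 + (t - 16)/8 + 4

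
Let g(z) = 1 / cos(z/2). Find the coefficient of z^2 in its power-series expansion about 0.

1/8

Divide the numerator series by the denominator series (power-series long division).
g(0) = 1
g′(0) = 0
g′′(0) = 1/4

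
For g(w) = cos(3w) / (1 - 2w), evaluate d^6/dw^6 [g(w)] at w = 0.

3231

Write out both Maclaurin series and multiply, keeping only the needed powers.
The coefficient of w^6 in the expansion is 359/80, so g^(6)(0) = 6! * (359/80) = 3231.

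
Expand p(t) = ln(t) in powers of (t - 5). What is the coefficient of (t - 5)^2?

-1/50

[(t - 5)^0] = ln(5);  [(t - 5)^1] = 1/5;  [(t - 5)^2] = -1/50.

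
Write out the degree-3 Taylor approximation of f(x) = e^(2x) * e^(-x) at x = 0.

Multiply the two series term by term and collect like powers.
f(0) = 1
f′(0) = 1
f′′(0) = 1
f′′′(0) = 1

x^3/6 + x^2/2 + x + 1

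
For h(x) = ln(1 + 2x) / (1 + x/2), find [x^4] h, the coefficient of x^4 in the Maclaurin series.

-73/12

Take the Cauchy product of the two expansions.
So c_4 = h^(4)(0)/4! = -73/12.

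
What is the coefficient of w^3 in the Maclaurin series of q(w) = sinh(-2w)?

[w^0] = 0;  [w^1] = -2;  [w^2] = 0;  [w^3] = -4/3.
So c_3 = q′′′(0)/3! = -4/3.

-4/3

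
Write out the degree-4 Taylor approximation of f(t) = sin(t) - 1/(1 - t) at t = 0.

-t^4 - 7*t^3/6 - t^2 - 1

Combine the two series term by term.
f(0) = -1
f′(0) = 0
f′′(0) = -2
f′′′(0) = -7
f^(4)(0) = -24
Then c_k = f^(k)(0)/k! gives each Taylor coefficient.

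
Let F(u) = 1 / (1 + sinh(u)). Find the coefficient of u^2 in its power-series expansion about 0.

1

Write 1/(1+u) = 1 - u + u^2 - u^3 + ... and substitute the series for u.
So c_2 = F′′(0)/2! = 1.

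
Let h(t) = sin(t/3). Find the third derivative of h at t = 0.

Use the known series and substitute for the argument.
The coefficient of t^3 in the expansion is -1/162, so h′′′(0) = 3! * (-1/162) = -1/27.

-1/27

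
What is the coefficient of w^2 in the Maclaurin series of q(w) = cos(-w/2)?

Differentiate repeatedly and evaluate at the center.
[w^0] = 1;  [w^1] = 0;  [w^2] = -1/8.
So c_2 = q′′(0)/2! = -1/8.

-1/8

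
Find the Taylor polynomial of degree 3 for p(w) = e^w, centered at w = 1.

e*(w - 1)^3/6 + e*(w - 1)^2/2 + e*(w - 1) + e

p(1) = e
p′(1) = e
p′′(1) = e
p′′′(1) = e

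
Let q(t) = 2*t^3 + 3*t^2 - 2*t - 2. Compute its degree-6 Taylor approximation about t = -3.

Compute the successive derivatives at the expansion point and divide by k!.
q(-3) = -23
q′(-3) = 34
q′′(-3) = -30
q′′′(-3) = 12
q^(4)(-3) = 0
q^(5)(-3) = 0
q^(6)(-3) = 0
Dividing each by k! gives the coefficients c_0, ..., c_6.

2*(t + 3)^3 - 15*(t + 3)^2 + 34*(t + 3) - 23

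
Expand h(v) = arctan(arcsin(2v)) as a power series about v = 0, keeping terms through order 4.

-4*v^3/3 + 2*v

Plug the Maclaurin series of the inner function into that of the outer and collect terms.
h(0) = 0
h′(0) = 2
h′′(0) = 0
h′′′(0) = -8
h^(4)(0) = 0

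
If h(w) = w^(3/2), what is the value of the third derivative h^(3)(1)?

The coefficient of (w - 1)^3 in the expansion is -1/16, so h′′′(1) = 3! * (-1/16) = -3/8.

-3/8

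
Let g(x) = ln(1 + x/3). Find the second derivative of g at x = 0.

From the series, [x^2] g = -1/18; multiply by 2! = 2 to get -1/9.

-1/9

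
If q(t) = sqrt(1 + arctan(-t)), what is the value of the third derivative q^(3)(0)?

Compose series: expand the inner function first, then feed it into the outer expansion.
The coefficient of t^3 in the expansion is 5/48, so q′′′(0) = 3! * (5/48) = 5/8.

5/8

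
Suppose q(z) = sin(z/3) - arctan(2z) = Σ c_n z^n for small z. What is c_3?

431/162

Add the two expansions coefficient-wise.
q(0) = 0
q′(0) = -5/3
q′′(0) = 0
q′′′(0) = 431/27
Then c_k = q^(k)(0)/k! gives each Taylor coefficient.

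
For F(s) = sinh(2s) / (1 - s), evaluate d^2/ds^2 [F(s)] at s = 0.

4

Write out both Maclaurin series and multiply, keeping only the needed powers.
The coefficient of s^2 in the expansion is 2, so F′′(0) = 2! * (2) = 4.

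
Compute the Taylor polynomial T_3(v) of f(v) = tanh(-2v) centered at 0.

8*v^3/3 - 2*v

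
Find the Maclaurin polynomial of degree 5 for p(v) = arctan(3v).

p(0) = 0
p′(0) = 3
p′′(0) = 0
p′′′(0) = -54
p^(4)(0) = 0
p^(5)(0) = 5832

243*v^5/5 - 9*v^3 + 3*v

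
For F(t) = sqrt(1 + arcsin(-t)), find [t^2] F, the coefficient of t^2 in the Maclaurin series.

Plug the Maclaurin series of the inner function into that of the outer and collect terms.
F(0) = 1
F′(0) = -1/2
F′′(0) = -1/4
Dividing each by k! gives the coefficients c_0, ..., c_2.

-1/8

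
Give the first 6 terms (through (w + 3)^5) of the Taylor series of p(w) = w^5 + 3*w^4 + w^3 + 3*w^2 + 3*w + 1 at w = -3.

Differentiate repeatedly and evaluate at the center.
p(-3) = -8
p′(-3) = 93
p′′(-3) = -228
p′′′(-3) = 330
p^(4)(-3) = -288
p^(5)(-3) = 120
Dividing each by k! gives the coefficients c_0, ..., c_5.

(w + 3)^5 - 12*(w + 3)^4 + 55*(w + 3)^3 - 114*(w + 3)^2 + 93*(w + 3) - 8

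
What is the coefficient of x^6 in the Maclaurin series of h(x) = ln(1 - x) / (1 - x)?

Write out both Maclaurin series and multiply, keeping only the needed powers.
h(0) = 0
h′(0) = -1
h′′(0) = -3
h′′′(0) = -11
h^(4)(0) = -50
h^(5)(0) = -274
h^(6)(0) = -1764

-49/20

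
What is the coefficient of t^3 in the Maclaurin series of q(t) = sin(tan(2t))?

4/3

Compose series: expand the inner function first, then feed it into the outer expansion.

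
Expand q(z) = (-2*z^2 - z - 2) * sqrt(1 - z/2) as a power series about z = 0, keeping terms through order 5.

Shift and add copies of the series according to the polynomial's terms.
q(0) = -2
q′(0) = -1/2
q′′(0) = -27/8
q′′′(0) = 105/32
q^(4)(0) = 231/128
q^(5)(0) = 1215/512

81*z^5/4096 + 77*z^4/1024 + 35*z^3/64 - 27*z^2/16 - z/2 - 2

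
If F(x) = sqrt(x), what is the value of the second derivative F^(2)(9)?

The coefficient of (x - 9)^2 in the expansion is -1/216, so F′′(9) = 2! * (-1/216) = -1/108.

-1/108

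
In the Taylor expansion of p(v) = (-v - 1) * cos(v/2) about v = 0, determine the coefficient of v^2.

Multiply each power in the prefactor through the base expansion.
So c_2 = p′′(0)/2! = 1/8.

1/8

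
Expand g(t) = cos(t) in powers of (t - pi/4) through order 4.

sqrt(2)*(t - pi/4)^4/48 + sqrt(2)*(t - pi/4)^3/12 - sqrt(2)*(t - pi/4)^2/4 - sqrt(2)*(t - pi/4)/2 + sqrt(2)/2

Compute the successive derivatives at the expansion point and divide by k!.
g(pi/4) = sqrt(2)/2
g′(pi/4) = -sqrt(2)/2
g′′(pi/4) = -sqrt(2)/2
g′′′(pi/4) = sqrt(2)/2
g^(4)(pi/4) = sqrt(2)/2
Then c_k = g^(k)(pi/4)/k! gives each Taylor coefficient.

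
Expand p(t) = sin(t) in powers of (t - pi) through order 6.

-(t - pi)^5/120 + (t - pi)^3/6 - (t - pi)

p(pi) = 0
p′(pi) = -1
p′′(pi) = 0
p′′′(pi) = 1
p^(4)(pi) = 0
p^(5)(pi) = -1
p^(6)(pi) = 0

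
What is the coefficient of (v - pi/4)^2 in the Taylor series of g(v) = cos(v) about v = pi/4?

-sqrt(2)/4

Use the known series and substitute for the argument.
g(pi/4) = sqrt(2)/2
g′(pi/4) = -sqrt(2)/2
g′′(pi/4) = -sqrt(2)/2
Then c_k = g^(k)(pi/4)/k! gives each Taylor coefficient.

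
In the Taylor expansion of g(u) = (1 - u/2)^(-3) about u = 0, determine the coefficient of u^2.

[u^0] = 1;  [u^1] = 3/2;  [u^2] = 3/2.

3/2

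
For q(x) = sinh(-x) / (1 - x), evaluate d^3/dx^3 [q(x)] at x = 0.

-7

Write out both Maclaurin series and multiply, keeping only the needed powers.
The coefficient of x^3 in the expansion is -7/6, so q′′′(0) = 3! * (-7/6) = -7.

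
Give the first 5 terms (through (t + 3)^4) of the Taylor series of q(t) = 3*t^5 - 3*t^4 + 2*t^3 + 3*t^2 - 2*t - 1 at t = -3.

q(-3) = -994
q′(-3) = 1573
q′′(-3) = -1974
q′′′(-3) = 1848
q^(4)(-3) = -1152
Dividing each by k! gives the coefficients c_0, ..., c_4.

-48*(t + 3)^4 + 308*(t + 3)^3 - 987*(t + 3)^2 + 1573*(t + 3) - 994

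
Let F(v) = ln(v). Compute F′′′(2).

1/4

The coefficient of (v - 2)^3 in the expansion is 1/24, so F′′′(2) = 3! * (1/24) = 1/4.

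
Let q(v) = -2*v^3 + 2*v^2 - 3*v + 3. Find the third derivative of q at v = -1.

From the series, [(v + 1)^3] q = -2; multiply by 3! = 6 to get -12.

-12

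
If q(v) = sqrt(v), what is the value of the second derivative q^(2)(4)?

The coefficient of (v - 4)^2 in the expansion is -1/64, so q′′(4) = 2! * (-1/64) = -1/32.

-1/32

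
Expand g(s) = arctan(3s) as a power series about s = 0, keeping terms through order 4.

g(0) = 0
g′(0) = 3
g′′(0) = 0
g′′′(0) = -54
g^(4)(0) = 0

-9*s^3 + 3*s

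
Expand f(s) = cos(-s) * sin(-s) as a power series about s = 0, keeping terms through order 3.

2*s^3/3 - s

Expand each factor separately, then convolve coefficients.
[s^0] = 0;  [s^1] = -1;  [s^2] = 0;  [s^3] = 2/3.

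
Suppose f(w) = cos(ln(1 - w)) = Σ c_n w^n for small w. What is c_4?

Plug the Maclaurin series of the inner function into that of the outer and collect terms.

-5/12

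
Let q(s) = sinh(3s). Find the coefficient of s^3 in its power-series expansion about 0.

9/2

q(0) = 0
q′(0) = 3
q′′(0) = 0
q′′′(0) = 27
The Taylor polynomial is Σ q^(k)(0)/k! · s^k.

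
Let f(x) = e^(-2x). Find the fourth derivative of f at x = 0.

16

The coefficient of x^4 in the expansion is 2/3, so f^(4)(0) = 4! * (2/3) = 16.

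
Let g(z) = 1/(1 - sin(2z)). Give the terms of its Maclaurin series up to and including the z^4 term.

32*z^4/3 + 20*z^3/3 + 4*z^2 + 2*z + 1

Compose series: expand the inner function first, then feed it into the outer expansion.
g(0) = 1
g′(0) = 2
g′′(0) = 8
g′′′(0) = 40
g^(4)(0) = 256
The Taylor polynomial is Σ g^(k)(0)/k! · z^k.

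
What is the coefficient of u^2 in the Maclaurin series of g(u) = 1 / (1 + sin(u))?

1

Expand as Σ (-1)^k u^k with u equal to the inner function's series.
g(0) = 1
g′(0) = -1
g′′(0) = 2
Then c_k = g^(k)(0)/k! gives each Taylor coefficient.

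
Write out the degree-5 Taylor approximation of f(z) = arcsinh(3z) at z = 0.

f(0) = 0
f′(0) = 3
f′′(0) = 0
f′′′(0) = -27
f^(4)(0) = 0
f^(5)(0) = 2187
Dividing each by k! gives the coefficients c_0, ..., c_5.

729*z^5/40 - 9*z^3/2 + 3*z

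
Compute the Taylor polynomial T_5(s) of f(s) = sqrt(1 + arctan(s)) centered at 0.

83*s^5/1280 + 17*s^4/384 - 5*s^3/48 - s^2/8 + s/2 + 1

Compose series: expand the inner function first, then feed it into the outer expansion.
f(0) = 1
f′(0) = 1/2
f′′(0) = -1/4
f′′′(0) = -5/8
f^(4)(0) = 17/16
f^(5)(0) = 249/32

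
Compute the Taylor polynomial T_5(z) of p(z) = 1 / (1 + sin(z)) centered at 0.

-61*z^5/120 + 2*z^4/3 - 5*z^3/6 + z^2 - z + 1

Write 1/(1+u) = 1 - u + u^2 - u^3 + ... and substitute the series for u.
p(0) = 1
p′(0) = -1
p′′(0) = 2
p′′′(0) = -5
p^(4)(0) = 16
p^(5)(0) = -61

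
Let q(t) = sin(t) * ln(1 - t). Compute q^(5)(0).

Take the Cauchy product of the two expansions.
From the series, [t^5] q = -1/6; multiply by 5! = 120 to get -20.

-20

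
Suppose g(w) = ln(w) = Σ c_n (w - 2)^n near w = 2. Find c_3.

Differentiate repeatedly and evaluate at the center.
[(w - 2)^0] = ln(2);  [(w - 2)^1] = 1/2;  [(w - 2)^2] = -1/8;  [(w - 2)^3] = 1/24.
So c_3 = g′′′(2)/3! = 1/24.

1/24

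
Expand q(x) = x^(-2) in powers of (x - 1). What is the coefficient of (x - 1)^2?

Compute the successive derivatives at the expansion point and divide by k!.
q(1) = 1
q′(1) = -2
q′′(1) = 6
The Taylor polynomial is Σ q^(k)(1)/k! · (x - 1)^k.

3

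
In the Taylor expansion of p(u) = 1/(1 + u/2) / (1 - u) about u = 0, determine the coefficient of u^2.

Multiply the two series term by term and collect like powers.
[u^0] = 1;  [u^1] = 1/2;  [u^2] = 3/4.

3/4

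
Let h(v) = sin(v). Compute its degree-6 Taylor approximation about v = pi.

-(v - pi)^5/120 + (v - pi)^3/6 - (v - pi)

h(pi) = 0
h′(pi) = -1
h′′(pi) = 0
h′′′(pi) = 1
h^(4)(pi) = 0
h^(5)(pi) = -1
h^(6)(pi) = 0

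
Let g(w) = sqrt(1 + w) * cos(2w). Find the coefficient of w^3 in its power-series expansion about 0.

-15/16

Take the Cauchy product of the two expansions.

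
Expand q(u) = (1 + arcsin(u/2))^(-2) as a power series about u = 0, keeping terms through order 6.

Substitute the inner expansion into the outer series and collect powers.
[u^0] = 1;  [u^1] = -1;  [u^2] = 3/4;  [u^3] = -13/24;  [u^4] = 3/8;  [u^5] = -163/640;  [u^6] = 163/960.

163*u^6/960 - 163*u^5/640 + 3*u^4/8 - 13*u^3/24 + 3*u^2/4 - u + 1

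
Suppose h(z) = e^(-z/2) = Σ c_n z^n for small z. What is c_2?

h(0) = 1
h′(0) = -1/2
h′′(0) = 1/4

1/8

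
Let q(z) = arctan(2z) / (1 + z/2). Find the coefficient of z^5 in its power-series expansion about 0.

Take the Cauchy product of the two expansions.
So c_5 = q^(5)(0)/5! = 703/120.

703/120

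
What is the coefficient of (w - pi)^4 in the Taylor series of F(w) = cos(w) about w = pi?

F(pi) = -1
F′(pi) = 0
F′′(pi) = 1
F′′′(pi) = 0
F^(4)(pi) = -1

-1/24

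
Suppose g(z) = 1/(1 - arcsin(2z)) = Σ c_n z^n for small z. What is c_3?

Plug the Maclaurin series of the inner function into that of the outer and collect terms.
g(0) = 1
g′(0) = 2
g′′(0) = 8
g′′′(0) = 56
Dividing each by k! gives the coefficients c_0, ..., c_3.

28/3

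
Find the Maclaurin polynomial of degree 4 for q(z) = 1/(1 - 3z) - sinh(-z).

Combine the two series term by term.
q(0) = 1
q′(0) = 4
q′′(0) = 18
q′′′(0) = 163
q^(4)(0) = 1944

81*z^4 + 163*z^3/6 + 9*z^2 + 4*z + 1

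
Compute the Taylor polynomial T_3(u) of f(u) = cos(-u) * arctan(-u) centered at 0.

5*u^3/6 - u

Expand each factor separately, then convolve coefficients.
f(0) = 0
f′(0) = -1
f′′(0) = 0
f′′′(0) = 5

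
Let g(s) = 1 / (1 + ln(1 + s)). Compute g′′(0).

3

Write 1/(1+u) = 1 - u + u^2 - u^3 + ... and substitute the series for u.
From the series, [s^2] g = 3/2; multiply by 2! = 2 to get 3.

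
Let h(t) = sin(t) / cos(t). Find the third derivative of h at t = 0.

2

Write the quotient as an unknown series and match coefficients against numerator = denominator · series.
From the series, [t^3] h = 1/3; multiply by 3! = 6 to get 2.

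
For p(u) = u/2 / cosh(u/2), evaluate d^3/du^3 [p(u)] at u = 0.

-3/8

Invert the denominator's series and multiply.
The coefficient of u^3 in the expansion is -1/16, so p′′′(0) = 3! * (-1/16) = -3/8.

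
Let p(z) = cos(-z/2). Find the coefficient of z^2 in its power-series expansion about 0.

-1/8

Compute the successive derivatives at the expansion point and divide by k!.
p(0) = 1
p′(0) = 0
p′′(0) = -1/4
So c_2 = p′′(0)/2! = -1/8.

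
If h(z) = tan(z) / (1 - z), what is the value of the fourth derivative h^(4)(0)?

Multiply the two series term by term and collect like powers.
The coefficient of z^4 in the expansion is 4/3, so h^(4)(0) = 4! * (4/3) = 32.

32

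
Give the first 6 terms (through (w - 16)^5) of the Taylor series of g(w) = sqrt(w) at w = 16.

Compute the successive derivatives at the expansion point and divide by k!.
[(w - 16)^0] = 4;  [(w - 16)^1] = 1/8;  [(w - 16)^2] = -1/512;  [(w - 16)^3] = 1/16384;  [(w - 16)^4] = -5/2097152;  [(w - 16)^5] = 7/67108864.

7*(w - 16)^5/67108864 - 5*(w - 16)^4/2097152 + (w - 16)^3/16384 - (w - 16)^2/512 + (w - 16)/8 + 4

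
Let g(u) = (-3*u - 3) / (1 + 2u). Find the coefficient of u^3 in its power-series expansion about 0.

Multiply each power in the prefactor through the base expansion.
g(0) = -3
g′(0) = 3
g′′(0) = -12
g′′′(0) = 72

12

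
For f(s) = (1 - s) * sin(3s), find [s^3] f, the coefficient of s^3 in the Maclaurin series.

-9/2

Distribute the polynomial across the series and collect like powers.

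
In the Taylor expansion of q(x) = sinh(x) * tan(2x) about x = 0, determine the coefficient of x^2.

Write out both Maclaurin series and multiply, keeping only the needed powers.
So c_2 = q′′(0)/2! = 2.

2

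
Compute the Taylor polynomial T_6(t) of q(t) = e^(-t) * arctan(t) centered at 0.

-11*t^6/72 + 3*t^5/40 + t^4/6 + t^3/6 - t^2 + t

Expand each factor separately, then convolve coefficients.
[t^0] = 0;  [t^1] = 1;  [t^2] = -1;  [t^3] = 1/6;  [t^4] = 1/6;  [t^5] = 3/40;  [t^6] = -11/72.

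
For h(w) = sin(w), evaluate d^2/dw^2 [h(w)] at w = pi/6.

The coefficient of (w - pi/6)^2 in the expansion is -1/4, so h′′(pi/6) = 2! * (-1/4) = -1/2.

-1/2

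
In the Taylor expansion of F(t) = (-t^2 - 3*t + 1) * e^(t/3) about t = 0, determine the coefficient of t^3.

Shift and add copies of the series according to the polynomial's terms.
F(0) = 1
F′(0) = -8/3
F′′(0) = -35/9
F′′′(0) = -80/27

-40/81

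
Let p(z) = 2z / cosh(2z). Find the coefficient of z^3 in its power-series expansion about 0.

-4

Invert the denominator's series and multiply.
So c_3 = p′′′(0)/3! = -4.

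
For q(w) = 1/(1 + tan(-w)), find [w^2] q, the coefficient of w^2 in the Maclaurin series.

Substitute the inner expansion into the outer series and collect powers.
q(0) = 1
q′(0) = 1
q′′(0) = 2

1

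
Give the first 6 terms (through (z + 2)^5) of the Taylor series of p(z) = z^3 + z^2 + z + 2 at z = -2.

(z + 2)^3 - 5*(z + 2)^2 + 9*(z + 2) - 4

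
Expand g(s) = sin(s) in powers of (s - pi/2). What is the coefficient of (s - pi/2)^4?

Use the known series and substitute for the argument.

1/24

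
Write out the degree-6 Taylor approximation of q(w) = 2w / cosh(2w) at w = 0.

Divide the numerator series by the denominator series (power-series long division).
q(0) = 0
q′(0) = 2
q′′(0) = 0
q′′′(0) = -24
q^(4)(0) = 0
q^(5)(0) = 800
q^(6)(0) = 0

20*w^5/3 - 4*w^3 + 2*w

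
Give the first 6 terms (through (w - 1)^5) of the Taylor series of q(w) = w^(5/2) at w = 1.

q(1) = 1
q′(1) = 5/2
q′′(1) = 15/4
q′′′(1) = 15/8
q^(4)(1) = -15/16
q^(5)(1) = 45/32
Then c_k = q^(k)(1)/k! gives each Taylor coefficient.

3*(w - 1)^5/256 - 5*(w - 1)^4/128 + 5*(w - 1)^3/16 + 15*(w - 1)^2/8 + 5*(w - 1)/2 + 1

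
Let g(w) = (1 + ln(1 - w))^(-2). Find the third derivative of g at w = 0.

46

Compose series: expand the inner function first, then feed it into the outer expansion.
The coefficient of w^3 in the expansion is 23/3, so g′′′(0) = 3! * (23/3) = 46.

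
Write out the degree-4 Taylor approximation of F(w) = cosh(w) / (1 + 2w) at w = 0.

Multiply the two series term by term and collect like powers.
F(0) = 1
F′(0) = -2
F′′(0) = 9
F′′′(0) = -54
F^(4)(0) = 433

433*w^4/24 - 9*w^3 + 9*w^2/2 - 2*w + 1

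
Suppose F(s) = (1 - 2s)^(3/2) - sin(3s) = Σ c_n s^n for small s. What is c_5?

Expand each term separately and add.
F(0) = 1
F′(0) = -6
F′′(0) = 3
F′′′(0) = 30
F^(4)(0) = 9
F^(5)(0) = -198

-33/20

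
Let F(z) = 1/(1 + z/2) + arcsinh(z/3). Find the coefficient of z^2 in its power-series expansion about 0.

Combine the two series term by term.

1/4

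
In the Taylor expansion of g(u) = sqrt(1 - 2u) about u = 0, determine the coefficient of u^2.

-1/2

g(0) = 1
g′(0) = -1
g′′(0) = -1
So c_2 = g′′(0)/2! = -1/2.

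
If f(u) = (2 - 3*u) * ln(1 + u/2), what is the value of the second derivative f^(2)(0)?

Shift and add copies of the series according to the polynomial's terms.
The coefficient of u^2 in the expansion is -7/4, so f′′(0) = 2! * (-7/4) = -7/2.

-7/2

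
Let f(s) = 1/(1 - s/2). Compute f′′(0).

1/2

The coefficient of s^2 in the expansion is 1/4, so f′′(0) = 2! * (1/4) = 1/2.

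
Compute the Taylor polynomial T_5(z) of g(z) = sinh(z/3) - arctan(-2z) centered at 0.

Add the two expansions coefficient-wise.
g(0) = 0
g′(0) = 7/3
g′′(0) = 0
g′′′(0) = -431/27
g^(4)(0) = 0
g^(5)(0) = 186625/243
Then c_k = g^(k)(0)/k! gives each Taylor coefficient.

37325*z^5/5832 - 431*z^3/162 + 7*z/3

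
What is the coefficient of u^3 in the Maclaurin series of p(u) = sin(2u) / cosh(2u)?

-16/3

Invert the denominator's series and multiply.
p(0) = 0
p′(0) = 2
p′′(0) = 0
p′′′(0) = -32
So c_3 = p′′′(0)/3! = -16/3.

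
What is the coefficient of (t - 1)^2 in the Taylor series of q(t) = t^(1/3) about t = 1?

-1/9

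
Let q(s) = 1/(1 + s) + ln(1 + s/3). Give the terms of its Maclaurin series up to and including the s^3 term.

-80*s^3/81 + 17*s^2/18 - 2*s/3 + 1

Combine the two series term by term.
q(0) = 1
q′(0) = -2/3
q′′(0) = 17/9
q′′′(0) = -160/27
Then c_k = q^(k)(0)/k! gives each Taylor coefficient.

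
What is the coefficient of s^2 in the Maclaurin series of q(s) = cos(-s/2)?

Use the known series and substitute for the argument.
[s^0] = 1;  [s^1] = 0;  [s^2] = -1/8.

-1/8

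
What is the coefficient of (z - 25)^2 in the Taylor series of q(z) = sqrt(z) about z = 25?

-1/1000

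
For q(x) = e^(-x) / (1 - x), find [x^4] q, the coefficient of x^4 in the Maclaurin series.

Multiply the numerator's expansion by the denominator's geometric series.
q(0) = 1
q′(0) = 0
q′′(0) = 1
q′′′(0) = 2
q^(4)(0) = 9

3/8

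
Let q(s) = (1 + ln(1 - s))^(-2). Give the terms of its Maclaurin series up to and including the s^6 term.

2777*s^6/60 + 259*s^5/10 + 57*s^4/4 + 23*s^3/3 + 4*s^2 + 2*s + 1

Plug the Maclaurin series of the inner function into that of the outer and collect terms.
[s^0] = 1;  [s^1] = 2;  [s^2] = 4;  [s^3] = 23/3;  [s^4] = 57/4;  [s^5] = 259/10;  [s^6] = 2777/60.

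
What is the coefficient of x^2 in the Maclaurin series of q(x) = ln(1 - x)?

-1/2

c_2 = q′′(0)/2! = -1/2.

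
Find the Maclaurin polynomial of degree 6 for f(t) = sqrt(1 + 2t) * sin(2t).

27*t^6/20 - 19*t^5/60 - t^4/3 - 7*t^3/3 + 2*t^2 + 2*t

Expand each factor separately, then convolve coefficients.
f(0) = 0
f′(0) = 2
f′′(0) = 4
f′′′(0) = -14
f^(4)(0) = -8
f^(5)(0) = -38
f^(6)(0) = 972
Dividing each by k! gives the coefficients c_0, ..., c_6.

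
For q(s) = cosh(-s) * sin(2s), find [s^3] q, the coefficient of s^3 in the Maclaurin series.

-1/3

Multiply the two series term by term and collect like powers.
q(0) = 0
q′(0) = 2
q′′(0) = 0
q′′′(0) = -2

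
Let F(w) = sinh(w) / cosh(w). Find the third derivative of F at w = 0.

Write the quotient as an unknown series and match coefficients against numerator = denominator · series.
The coefficient of w^3 in the expansion is -1/3, so F′′′(0) = 3! * (-1/3) = -2.

-2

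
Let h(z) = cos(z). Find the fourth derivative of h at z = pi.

-1

The coefficient of (z - pi)^4 in the expansion is -1/24, so h^(4)(pi) = 4! * (-1/24) = -1.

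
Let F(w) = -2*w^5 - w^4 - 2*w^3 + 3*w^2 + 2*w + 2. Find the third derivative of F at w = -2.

Apply the Taylor formula c_k = f^(k)(a)/k!.
The coefficient of (w + 2)^3 in the expansion is -74, so F′′′(-2) = 3! * (-74) = -444.

-444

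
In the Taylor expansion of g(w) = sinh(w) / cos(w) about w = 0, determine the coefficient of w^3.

Write the quotient as an unknown series and match coefficients against numerator = denominator · series.
[w^0] = 0;  [w^1] = 1;  [w^2] = 0;  [w^3] = 2/3.
So c_3 = g′′′(0)/3! = 2/3.

2/3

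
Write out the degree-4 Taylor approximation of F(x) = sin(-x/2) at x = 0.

x^3/48 - x/2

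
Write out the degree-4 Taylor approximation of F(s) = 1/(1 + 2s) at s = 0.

F(0) = 1
F′(0) = -2
F′′(0) = 8
F′′′(0) = -48
F^(4)(0) = 384
Then c_k = F^(k)(0)/k! gives each Taylor coefficient.

16*s^4 - 8*s^3 + 4*s^2 - 2*s + 1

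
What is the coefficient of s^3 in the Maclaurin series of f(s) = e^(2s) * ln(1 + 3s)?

6

Expand each factor separately, then convolve coefficients.
f(0) = 0
f′(0) = 3
f′′(0) = 3
f′′′(0) = 36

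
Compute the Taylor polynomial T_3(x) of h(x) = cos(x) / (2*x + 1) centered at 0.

-7*x^3 + 7*x^2/2 - 2*x + 1

Multiply the numerator's expansion by the denominator's geometric series.
h(0) = 1
h′(0) = -2
h′′(0) = 7
h′′′(0) = -42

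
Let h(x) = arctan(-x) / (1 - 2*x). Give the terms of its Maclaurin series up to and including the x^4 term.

Expand 1/(denominator) as a geometric series and multiply by the numerator's series.
[x^0] = 0;  [x^1] = -1;  [x^2] = -2;  [x^3] = -11/3;  [x^4] = -22/3.

-22*x^4/3 - 11*x^3/3 - 2*x^2 - x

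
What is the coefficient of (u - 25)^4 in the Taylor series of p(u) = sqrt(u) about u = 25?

-1/2000000

p(25) = 5
p′(25) = 1/10
p′′(25) = -1/500
p′′′(25) = 3/25000
p^(4)(25) = -3/250000
So c_4 = p^(4)(25)/4! = -1/2000000.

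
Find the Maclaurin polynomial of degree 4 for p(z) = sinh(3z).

9*z^3/2 + 3*z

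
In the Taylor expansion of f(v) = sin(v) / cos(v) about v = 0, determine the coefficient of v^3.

1/3

Divide the numerator series by the denominator series (power-series long division).
f(0) = 0
f′(0) = 1
f′′(0) = 0
f′′′(0) = 2
So c_3 = f′′′(0)/3! = 1/3.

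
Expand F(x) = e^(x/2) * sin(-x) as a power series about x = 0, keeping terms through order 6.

Multiply the two series term by term and collect like powers.
[x^0] = 0;  [x^1] = -1;  [x^2] = -1/2;  [x^3] = 1/24;  [x^4] = 1/16;  [x^5] = 19/1920;  [x^6] = -11/11520.

-11*x^6/11520 + 19*x^5/1920 + x^4/16 + x^3/24 - x^2/2 - x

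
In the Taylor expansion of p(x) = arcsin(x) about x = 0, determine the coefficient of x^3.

p(0) = 0
p′(0) = 1
p′′(0) = 0
p′′′(0) = 1
So c_3 = p′′′(0)/3! = 1/6.

1/6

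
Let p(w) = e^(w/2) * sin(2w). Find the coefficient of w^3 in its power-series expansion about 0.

Expand each factor separately, then convolve coefficients.
p(0) = 0
p′(0) = 2
p′′(0) = 2
p′′′(0) = -13/2

-13/12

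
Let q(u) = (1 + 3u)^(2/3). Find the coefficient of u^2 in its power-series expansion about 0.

-1

q(0) = 1
q′(0) = 2
q′′(0) = -2
So c_2 = q′′(0)/2! = -1.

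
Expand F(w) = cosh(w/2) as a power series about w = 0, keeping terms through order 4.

w^4/384 + w^2/8 + 1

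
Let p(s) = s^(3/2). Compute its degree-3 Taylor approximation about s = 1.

p(1) = 1
p′(1) = 3/2
p′′(1) = 3/4
p′′′(1) = -3/8

-(s - 1)^3/16 + 3*(s - 1)^2/8 + 3*(s - 1)/2 + 1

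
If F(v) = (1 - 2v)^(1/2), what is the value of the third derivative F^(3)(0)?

The coefficient of v^3 in the expansion is -1/2, so F′′′(0) = 3! * (-1/2) = -3.

-3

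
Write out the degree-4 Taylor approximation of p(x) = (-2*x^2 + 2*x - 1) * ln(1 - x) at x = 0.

Multiply each power in the prefactor through the base expansion.
[x^0] = 0;  [x^1] = 1;  [x^2] = -3/2;  [x^3] = 4/3;  [x^4] = 7/12.

7*x^4/12 + 4*x^3/3 - 3*x^2/2 + x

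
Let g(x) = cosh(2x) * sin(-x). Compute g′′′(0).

-11

Write out both Maclaurin series and multiply, keeping only the needed powers.
From the series, [x^3] g = -11/6; multiply by 3! = 6 to get -11.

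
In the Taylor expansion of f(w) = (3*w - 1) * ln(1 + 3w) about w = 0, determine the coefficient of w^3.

Distribute the polynomial across the series and collect like powers.
[w^0] = 0;  [w^1] = -3;  [w^2] = 27/2;  [w^3] = -45/2.
So c_3 = f′′′(0)/3! = -45/2.

-45/2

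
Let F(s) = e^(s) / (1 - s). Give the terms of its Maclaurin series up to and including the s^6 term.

Use 1/(1 - r) = Σ r^k on the denominator, then take the Cauchy product.
[s^0] = 1;  [s^1] = 2;  [s^2] = 5/2;  [s^3] = 8/3;  [s^4] = 65/24;  [s^5] = 163/60;  [s^6] = 1957/720.

1957*s^6/720 + 163*s^5/60 + 65*s^4/24 + 8*s^3/3 + 5*s^2/2 + 2*s + 1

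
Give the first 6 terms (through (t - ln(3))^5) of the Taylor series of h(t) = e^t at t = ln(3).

[(t - ln(3))^0] = 3;  [(t - ln(3))^1] = 3;  [(t - ln(3))^2] = 3/2;  [(t - ln(3))^3] = 1/2;  [(t - ln(3))^4] = 1/8;  [(t - ln(3))^5] = 1/40.

(t - ln(3))^5/40 + (t - ln(3))^4/8 + (t - ln(3))^3/2 + 3*(t - ln(3))^2/2 + 3*(t - ln(3)) + 3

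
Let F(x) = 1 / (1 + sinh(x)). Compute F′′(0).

Expand as Σ (-1)^k u^k with u equal to the inner function's series.
From the series, [x^2] F = 1; multiply by 2! = 2 to get 2.

2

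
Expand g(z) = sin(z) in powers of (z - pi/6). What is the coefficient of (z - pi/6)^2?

-1/4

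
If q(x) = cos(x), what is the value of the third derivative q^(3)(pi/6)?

The coefficient of (x - pi/6)^3 in the expansion is 1/12, so q′′′(pi/6) = 3! * (1/12) = 1/2.

1/2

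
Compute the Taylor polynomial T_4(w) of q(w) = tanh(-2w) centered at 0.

q(0) = 0
q′(0) = -2
q′′(0) = 0
q′′′(0) = 16
q^(4)(0) = 0

8*w^3/3 - 2*w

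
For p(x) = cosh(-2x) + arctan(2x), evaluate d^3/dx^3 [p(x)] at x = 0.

Expand each term separately and add.
The coefficient of x^3 in the expansion is -8/3, so p′′′(0) = 3! * (-8/3) = -16.

-16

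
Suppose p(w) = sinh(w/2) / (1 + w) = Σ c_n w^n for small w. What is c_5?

Take the Cauchy product of the two expansions.
p(0) = 0
p′(0) = 1/2
p′′(0) = -1
p′′′(0) = 25/8
p^(4)(0) = -25/2
p^(5)(0) = 2001/32
The Taylor polynomial is Σ p^(k)(0)/k! · w^k.

667/1280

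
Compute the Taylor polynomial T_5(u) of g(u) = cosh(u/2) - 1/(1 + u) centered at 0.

Expand each term separately and add.
[u^0] = 0;  [u^1] = 1;  [u^2] = -7/8;  [u^3] = 1;  [u^4] = -383/384;  [u^5] = 1.

u^5 - 383*u^4/384 + u^3 - 7*u^2/8 + u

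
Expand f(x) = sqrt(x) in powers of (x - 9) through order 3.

(x - 9)^3/3888 - (x - 9)^2/216 + (x - 9)/6 + 3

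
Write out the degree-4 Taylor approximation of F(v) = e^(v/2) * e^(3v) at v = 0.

2401*v^4/384 + 343*v^3/48 + 49*v^2/8 + 7*v/2 + 1

Take the Cauchy product of the two expansions.
F(0) = 1
F′(0) = 7/2
F′′(0) = 49/4
F′′′(0) = 343/8
F^(4)(0) = 2401/16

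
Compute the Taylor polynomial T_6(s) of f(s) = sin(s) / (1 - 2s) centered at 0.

Write out both Maclaurin series and multiply, keeping only the needed powers.
f(0) = 0
f′(0) = 1
f′′(0) = 4
f′′′(0) = 23
f^(4)(0) = 184
f^(5)(0) = 1841
f^(6)(0) = 22092
Then c_k = f^(k)(0)/k! gives each Taylor coefficient.

1841*s^6/60 + 1841*s^5/120 + 23*s^4/3 + 23*s^3/6 + 2*s^2 + s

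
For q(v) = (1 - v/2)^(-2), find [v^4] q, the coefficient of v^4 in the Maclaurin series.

5/16

Differentiate repeatedly and evaluate at the center.
q(0) = 1
q′(0) = 1
q′′(0) = 3/2
q′′′(0) = 3
q^(4)(0) = 15/2
Dividing each by k! gives the coefficients c_0, ..., c_4.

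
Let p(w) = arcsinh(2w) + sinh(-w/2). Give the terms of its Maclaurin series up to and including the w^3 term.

-65*w^3/48 + 3*w/2

Expand each term separately and add.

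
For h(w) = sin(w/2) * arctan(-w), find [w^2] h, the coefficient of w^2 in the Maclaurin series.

-1/2

Write out both Maclaurin series and multiply, keeping only the needed powers.
[w^0] = 0;  [w^1] = 0;  [w^2] = -1/2.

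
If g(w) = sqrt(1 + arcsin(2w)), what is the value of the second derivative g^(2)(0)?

Plug the Maclaurin series of the inner function into that of the outer and collect terms.
From the series, [w^2] g = -1/2; multiply by 2! = 2 to get -1.

-1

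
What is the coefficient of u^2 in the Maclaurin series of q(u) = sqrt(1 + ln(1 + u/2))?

Compose series: expand the inner function first, then feed it into the outer expansion.
q(0) = 1
q′(0) = 1/4
q′′(0) = -3/16
So c_2 = q′′(0)/2! = -3/32.

-3/32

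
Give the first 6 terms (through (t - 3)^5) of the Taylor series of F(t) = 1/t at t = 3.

Use the known series and substitute for the argument.
[(t - 3)^0] = 1/3;  [(t - 3)^1] = -1/9;  [(t - 3)^2] = 1/27;  [(t - 3)^3] = -1/81;  [(t - 3)^4] = 1/243;  [(t - 3)^5] = -1/729.

-(t - 3)^5/729 + (t - 3)^4/243 - (t - 3)^3/81 + (t - 3)^2/27 - (t - 3)/9 + 1/3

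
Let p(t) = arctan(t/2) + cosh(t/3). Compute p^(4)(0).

Expand each term separately and add.
From the series, [t^4] p = 1/1944; multiply by 4! = 24 to get 1/81.

1/81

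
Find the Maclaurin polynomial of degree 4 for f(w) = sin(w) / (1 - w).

5*w^4/6 + 5*w^3/6 + w^2 + w

Take the Cauchy product of the two expansions.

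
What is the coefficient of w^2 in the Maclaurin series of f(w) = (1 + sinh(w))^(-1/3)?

2/9

Compose series: expand the inner function first, then feed it into the outer expansion.
f(0) = 1
f′(0) = -1/3
f′′(0) = 4/9
So c_2 = f′′(0)/2! = 2/9.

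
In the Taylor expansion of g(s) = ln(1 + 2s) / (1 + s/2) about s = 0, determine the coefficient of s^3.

Expand each factor separately, then convolve coefficients.
[s^0] = 0;  [s^1] = 2;  [s^2] = -3;  [s^3] = 25/6.
So c_3 = g′′′(0)/3! = 25/6.

25/6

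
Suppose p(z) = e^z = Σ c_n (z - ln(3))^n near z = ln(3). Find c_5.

1/40

[(z - ln(3))^0] = 3;  [(z - ln(3))^1] = 3;  [(z - ln(3))^2] = 3/2;  [(z - ln(3))^3] = 1/2;  [(z - ln(3))^4] = 1/8;  [(z - ln(3))^5] = 1/40.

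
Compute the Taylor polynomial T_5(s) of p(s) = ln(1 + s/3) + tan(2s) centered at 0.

Combine the two series term by term.
p(0) = 0
p′(0) = 7/3
p′′(0) = -1/9
p′′′(0) = 434/27
p^(4)(0) = -2/27
p^(5)(0) = 41480/81

1037*s^5/243 - s^4/324 + 217*s^3/81 - s^2/18 + 7*s/3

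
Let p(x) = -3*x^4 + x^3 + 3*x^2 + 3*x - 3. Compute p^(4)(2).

-72

The coefficient of (x - 2)^4 in the expansion is -3, so p^(4)(2) = 4! * (-3) = -72.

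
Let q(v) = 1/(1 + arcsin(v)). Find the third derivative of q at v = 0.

Substitute the inner expansion into the outer series and collect powers.
The coefficient of v^3 in the expansion is -7/6, so q′′′(0) = 3! * (-7/6) = -7.

-7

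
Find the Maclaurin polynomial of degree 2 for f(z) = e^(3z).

9*z^2/2 + 3*z + 1

Compute the successive derivatives at the expansion point and divide by k!.
f(0) = 1
f′(0) = 3
f′′(0) = 9
Then c_k = f^(k)(0)/k! gives each Taylor coefficient.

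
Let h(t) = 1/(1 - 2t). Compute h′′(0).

The coefficient of t^2 in the expansion is 4, so h′′(0) = 2! * (4) = 8.

8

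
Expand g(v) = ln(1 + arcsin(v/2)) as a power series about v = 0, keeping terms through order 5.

53*v^5/3840 - 5*v^4/192 + v^3/16 - v^2/8 + v/2

Compose series: expand the inner function first, then feed it into the outer expansion.
g(0) = 0
g′(0) = 1/2
g′′(0) = -1/4
g′′′(0) = 3/8
g^(4)(0) = -5/8
g^(5)(0) = 53/32
The Taylor polynomial is Σ g^(k)(0)/k! · v^k.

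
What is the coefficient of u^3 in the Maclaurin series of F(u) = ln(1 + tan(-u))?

Plug the Maclaurin series of the inner function into that of the outer and collect terms.
F(0) = 0
F′(0) = -1
F′′(0) = -1
F′′′(0) = -4
Then c_k = F^(k)(0)/k! gives each Taylor coefficient.

-2/3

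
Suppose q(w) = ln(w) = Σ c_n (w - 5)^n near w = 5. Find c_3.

1/375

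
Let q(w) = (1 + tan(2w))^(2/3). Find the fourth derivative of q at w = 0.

Substitute the inner expansion into the outer series and collect powers.
From the series, [w^4] q = -400/243; multiply by 4! = 24 to get -3200/81.

-3200/81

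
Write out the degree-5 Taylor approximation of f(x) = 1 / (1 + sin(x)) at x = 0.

Expand as Σ (-1)^k u^k with u equal to the inner function's series.
f(0) = 1
f′(0) = -1
f′′(0) = 2
f′′′(0) = -5
f^(4)(0) = 16
f^(5)(0) = -61

-61*x^5/120 + 2*x^4/3 - 5*x^3/6 + x^2 - x + 1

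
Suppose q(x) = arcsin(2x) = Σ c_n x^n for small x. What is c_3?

4/3

q(0) = 0
q′(0) = 2
q′′(0) = 0
q′′′(0) = 8
So c_3 = q′′′(0)/3! = 4/3.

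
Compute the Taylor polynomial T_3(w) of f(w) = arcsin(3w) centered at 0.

9*w^3/2 + 3*w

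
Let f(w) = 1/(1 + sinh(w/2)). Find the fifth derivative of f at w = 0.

Let u equal the inner series; expand the outer function in u and truncate.
From the series, [w^5] f = -181/3840; multiply by 5! = 120 to get -181/32.

-181/32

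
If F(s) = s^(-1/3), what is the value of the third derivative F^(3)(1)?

-28/27

From the series, [(s - 1)^3] F = -14/81; multiply by 3! = 6 to get -28/27.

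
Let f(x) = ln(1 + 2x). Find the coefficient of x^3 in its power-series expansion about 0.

c_3 = f′′′(0)/3! = 8/3.

8/3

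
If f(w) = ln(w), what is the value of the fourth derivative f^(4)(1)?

-6

From the series, [(w - 1)^4] f = -1/4; multiply by 4! = 24 to get -6.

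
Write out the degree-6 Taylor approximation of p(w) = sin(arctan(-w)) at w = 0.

-3*w^5/8 + w^3/2 - w

Plug the Maclaurin series of the inner function into that of the outer and collect terms.
[w^0] = 0;  [w^1] = -1;  [w^2] = 0;  [w^3] = 1/2;  [w^4] = 0;  [w^5] = -3/8;  [w^6] = 0.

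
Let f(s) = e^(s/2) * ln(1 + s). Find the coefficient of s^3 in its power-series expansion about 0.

Take the Cauchy product of the two expansions.
[s^0] = 0;  [s^1] = 1;  [s^2] = 0;  [s^3] = 5/24.

5/24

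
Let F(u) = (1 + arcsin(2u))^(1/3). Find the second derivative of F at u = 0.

-8/9

Compose series: expand the inner function first, then feed it into the outer expansion.
The coefficient of u^2 in the expansion is -4/9, so F′′(0) = 2! * (-4/9) = -8/9.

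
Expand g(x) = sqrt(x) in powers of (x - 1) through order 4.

-5*(x - 1)^4/128 + (x - 1)^3/16 - (x - 1)^2/8 + (x - 1)/2 + 1

Differentiate repeatedly and evaluate at the center.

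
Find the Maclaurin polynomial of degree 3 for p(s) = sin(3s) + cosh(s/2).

-9*s^3/2 + s^2/8 + 3*s + 1

Expand each term separately and add.
p(0) = 1
p′(0) = 3
p′′(0) = 1/4
p′′′(0) = -27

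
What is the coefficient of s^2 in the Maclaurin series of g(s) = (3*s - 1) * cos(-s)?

Distribute the polynomial across the series and collect like powers.
g(0) = -1
g′(0) = 3
g′′(0) = 1
So c_2 = g′′(0)/2! = 1/2.

1/2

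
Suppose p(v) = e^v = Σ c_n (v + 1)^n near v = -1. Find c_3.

e^(-1)/6

Compute the successive derivatives at the expansion point and divide by k!.
p(-1) = e^(-1)
p′(-1) = e^(-1)
p′′(-1) = e^(-1)
p′′′(-1) = e^(-1)
Then c_k = p^(k)(-1)/k! gives each Taylor coefficient.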